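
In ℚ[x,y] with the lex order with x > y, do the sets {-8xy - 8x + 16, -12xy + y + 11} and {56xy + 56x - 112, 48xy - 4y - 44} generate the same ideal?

Yes, the ideals are equal.

Two ideals are equal iff their reduced Gröbner bases coincide (the reduced basis is unique for a fixed ordering).
Buchberger on the first generating set:
f_1 = -8xy - 8x + 16, LT = xy.
f_2 = -12xy + y + 11, LT = xy.

S(f_1,f_2): lcm = xy. S = x + 1/12y - 13/12.
  reduce S modulo (f_1, f_2):
  remainder x + 1/12y - 13/12 ≠ 0; add g_3 = x + 1/12y - 13/12 to the basis.

S(f_1,g_3): lcm = xy. S = x - 1/12y² + 13/12y - 2.
  reduce S modulo (f_1, f_2, g_3):
  remainder -1/12y² + y - 11/12 ≠ 0; add g_4 = -1/12y² + y - 11/12 to the basis.

The other S-polynomials (S(f_2,g_3), S(f_1,g_4), S(f_2,g_4), S(g_3,g_4)) all reduce to 0 modulo the current basis, so we have a Gröbner basis.
Inter-reduce: drop elements whose leading term is divisible by another's, tail-reduce, and make monic.
Reduced Gröbner basis: {x + 1/12y - 13/12, y² - 12y + 11}.

Buchberger on the second generating set:
h_1 = 56xy + 56x - 112, LT = xy.
h_2 = 48xy - 4y - 44, LT = xy.

S(h_1,h_2): lcm = xy. S = x + 1/12y - 13/12.
  reduce S modulo (h_1, h_2):
  remainder x + 1/12y - 13/12 ≠ 0; add k_3 = x + 1/12y - 13/12 to the basis.

S(h_1,k_3): lcm = xy. S = x - 1/12y² + 13/12y - 2.
  reduce S modulo (h_1, h_2, k_3):
  remainder -1/12y² + y - 11/12 ≠ 0; add k_4 = -1/12y² + y - 11/12 to the basis.

The other S-polynomials (S(h_2,k_3), S(h_1,k_4), S(h_2,k_4), S(k_3,k_4)) all reduce to 0 modulo the current basis, so we have a Gröbner basis.
Inter-reduce: drop elements whose leading term is divisible by another's, tail-reduce, and make monic.
Reduced Gröbner basis: {x + 1/12y - 13/12, y² - 12y + 11}.

Same reduced basis, so the two generating sets span the same ideal.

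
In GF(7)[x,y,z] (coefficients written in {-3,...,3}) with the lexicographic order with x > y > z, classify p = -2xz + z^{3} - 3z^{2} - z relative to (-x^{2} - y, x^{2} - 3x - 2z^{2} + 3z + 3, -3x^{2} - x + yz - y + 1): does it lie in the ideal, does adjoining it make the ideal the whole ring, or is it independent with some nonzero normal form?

First compute the reduced Gröbner basis of I by Buchberger's algorithm.
f_1 = -x^{2} - y, LT = x^{2}.
f_2 = x^{2} - 3x - 2z^{2} + 3z + 3, LT = x^{2}.
f_3 = -3x^{2} - x + yz - y + 1, LT = x^{2}.

S(f_1,f_2): lcm = x^{2}. S = 3x + y + 2z^{2} - 3z - 3.
  leading term x: no divisor's leading term divides it; move 3x to the remainder.
  leading term y: no divisor's leading term divides it; move y to the remainder.
  leading term z^{2}: no divisor's leading term divides it; move 2z^{2} to the remainder.
  leading term z: no divisor's leading term divides it; move -3z to the remainder.
  leading term 1: no divisor's leading term divides it; move -3 to the remainder.
  remainder 3x + y + 2z^{2} - 3z - 3 ≠ 0; add h_4 = 3x + y + 2z^{2} - 3z - 3 to the basis.

S(f_1,f_3): lcm = x^{2}. S = 2x - 2yz + 3y - 2.
  leading term x: subtract (3)·h_4 from 2x - 2yz + 3y - 2 → -2yz + z^{2} + 2z
  leading term yz: no divisor's leading term divides it; move -2yz to the remainder.
  leading term z^{2}: no divisor's leading term divides it; move z^{2} to the remainder.
  leading term z: no divisor's leading term divides it; move 2z to the remainder.
  remainder -2yz + z^{2} + 2z ≠ 0; add h_5 = -2yz + z^{2} + 2z to the basis.

S(f_1,h_4): lcm = x^{2}. S = 2xy - 3xz^{2} + xz + x + y.
  leading term xy: subtract (3y)·h_4 from 2xy - 3xz^{2} + xz + x + y → -3xz^{2} + xz + x - 3y^{2} + yz^{2} + 2yz + 3y
  leading term xz^{2}: subtract (-z^{2})·h_4 from -3xz^{2} + xz + x - 3y^{2} + yz^{2} + 2yz + 3y → xz + x - 3y^{2} + 2yz^{2} + 2yz + 3y + 2z^{4} - 3z^{3} - 3z^{2}
  leading term xz: subtract (-2z)·h_4 from xz + x - 3y^{2} + 2yz^{2} + 2yz + 3y + 2z^{4} - 3z^{3} - 3z^{2} → x - 3y^{2} + 2yz^{2} - 3yz + 3y + 2z^{4} + z^{3} - 2z^{2} + z
  leading term x: subtract (-2)·h_4 from x - 3y^{2} + 2yz^{2} - 3yz + 3y + 2z^{4} + z^{3} - 2z^{2} + z → -3y^{2} + 2yz^{2} - 3yz - 2y + 2z^{4} + z^{3} + 2z^{2} + 2z + 1
  leading term y^{2}: no divisor's leading term divides it; move -3y^{2} to the remainder.
  leading term yz^{2}: subtract (-z)·h_5 from 2yz^{2} - 3yz - 2y + 2z^{4} + z^{3} + 2z^{2} + 2z + 1 → -3yz - 2y + 2z^{4} + 2z^{3} - 3z^{2} + 2z + 1
  leading term yz: subtract (-2)·h_5 from -3yz - 2y + 2z^{4} + 2z^{3} - 3z^{2} + 2z + 1 → -2y + 2z^{4} + 2z^{3} - z^{2} - z + 1
  leading term y: no divisor's leading term divides it; move -2y to the remainder.
  leading term z^{4}: no divisor's leading term divides it; move 2z^{4} to the remainder.
  leading term z^{3}: no divisor's leading term divides it; move 2z^{3} to the remainder.
  leading term z^{2}: no divisor's leading term divides it; move -z^{2} to the remainder.
  leading term z: no divisor's leading term divides it; move -z to the remainder.
  leading term 1: no divisor's leading term divides it; move 1 to the remainder.
  remainder -3y^{2} - 2y + 2z^{4} + 2z^{3} - z^{2} - z + 1 ≠ 0; add h_6 = -3y^{2} - 2y + 2z^{4} + 2z^{3} - z^{2} - z + 1 to the basis.

S(h_5,h_6): lcm = y^{2}z. S = 3yz^{2} + 3yz + 3z^{5} + 3z^{4} + 2z^{3} + 2z^{2} - 2z.
  leading term yz^{2}: subtract (2z)·h_5 from 3yz^{2} + 3yz + 3z^{5} + 3z^{4} + 2z^{3} + 2z^{2} - 2z → 3yz + 3z^{5} + 3z^{4} - 2z^{2} - 2z
  leading term yz: subtract (2)·h_5 from 3yz + 3z^{5} + 3z^{4} - 2z^{2} - 2z → 3z^{5} + 3z^{4} + 3z^{2} + z
  leading term z^{5}: no divisor's leading term divides it; move 3z^{5} to the remainder.
  leading term z^{4}: no divisor's leading term divides it; move 3z^{4} to the remainder.
  leading term z^{2}: no divisor's leading term divides it; move 3z^{2} to the remainder.
  leading term z: no divisor's leading term divides it; move z to the remainder.
  remainder 3z^{5} + 3z^{4} + 3z^{2} + z ≠ 0; add h_7 = 3z^{5} + 3z^{4} + 3z^{2} + z to the basis.

The other S-polynomials (S(f_2,f_3), S(f_2,h_4), S(f_3,h_4), S(f_1,h_5), S(f_2,h_5), S(f_3,h_5), S(h_4,h_5), S(f_1,h_6), S(f_2,h_6), S(f_3,h_6), S(h_4,h_6), S(f_1,h_7), S(f_2,h_7), S(f_3,h_7), S(h_4,h_7), S(h_5,h_7), S(h_6,h_7)) all reduce to 0 modulo the current basis, so we have a Gröbner basis.
Inter-reduce: drop elements whose leading term is divisible by another's, tail-reduce, and make monic.
Reduced Gröbner basis: {x - 2y + 3z^{2} - z - 1, y^{2} + 3y - 3z^{4} - 3z^{3} - 2z^{2} - 2z + 2, yz + 3z^{2} - z, z^{5} + z^{4} + z^{2} - 2z}.
Label its elements g_1 = x - 2y + 3z^{2} - z - 1, g_2 = y^{2} + 3y - 3z^{4} - 3z^{3} - 2z^{2} - 2z + 2, g_3 = yz + 3z^{2} - z, g_4 = z^{5} + z^{4} + z^{2} - 2z.

Reduce p = -2xz + z^{3} - 3z^{2} - z modulo G:
  leading term xz: subtract (-2z)·g_1 from -2xz + z^{3} - 3z^{2} - z → 3yz + 2z^{2} - 3z
  leading term yz: subtract (3)·g_3 from 3yz + 2z^{2} - 3z → 0
  normal form = 0.
Since the normal form is 0, p ∈ I.

-2xz + z^{3} - 3z^{2} - z lies in I (it reduces to 0).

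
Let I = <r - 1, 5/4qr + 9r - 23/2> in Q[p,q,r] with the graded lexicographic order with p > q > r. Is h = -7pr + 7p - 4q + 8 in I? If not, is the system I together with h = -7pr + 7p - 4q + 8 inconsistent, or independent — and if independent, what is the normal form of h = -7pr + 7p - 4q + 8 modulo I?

First compute the reduced Gröbner basis of I by Buchberger's algorithm.
f_1 = r - 1, LT = r.
f_2 = 5/4qr + 9r - 23/2, LT = qr.

S(f_1,f_2): lcm = qr. S = -q - 36/5r + 46/5.
  reduce S modulo (f_1, f_2):
  remainder -q + 2 ≠ 0; add k_3 = -q + 2 to the basis.

The other S-polynomials (S(f_1,k_3), S(f_2,k_3)) all reduce to 0 modulo the current basis, so we have a Gröbner basis.
Inter-reduce: drop elements whose leading term is divisible by another's, tail-reduce, and make monic.
Reduced Gröbner basis: {q - 2, r - 1}.
Label its elements g_1 = q - 2, g_2 = r - 1.

Reduce h = -7pr + 7p - 4q + 8 modulo G:
  leading term pr: subtract (-7p)·g_2 from -7pr + 7p - 4q + 8 → -4q + 8
  leading term q: subtract (-4)·g_1 from -4q + 8 → 0
  normal form = 0.
Since the normal form is 0, h ∈ I.

The remainder on division by a Gröbner basis is unique — it is the normal form.

-7pr + 7p - 4q + 8 lies in I (it reduces to 0).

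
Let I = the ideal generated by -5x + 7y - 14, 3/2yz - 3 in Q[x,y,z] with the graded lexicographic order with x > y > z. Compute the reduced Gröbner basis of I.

G = {yz - 2, x - 7/5y + 14/5}

This is the nonlinear analogue of row-reducing a linear system.

f_1 = -5x + 7y - 14, LT = x.
f_2 = 3/2yz - 3, LT = yz.

The S-polynomials (S(f_1,f_2)) all reduce to 0 modulo the current basis, so we have a Gröbner basis.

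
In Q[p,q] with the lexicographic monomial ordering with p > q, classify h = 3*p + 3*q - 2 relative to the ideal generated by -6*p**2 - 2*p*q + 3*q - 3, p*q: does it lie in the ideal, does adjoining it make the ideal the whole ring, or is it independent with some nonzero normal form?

First compute the reduced Gröbner basis of I by Buchberger's algorithm.
f_1 = -6*p**2 - 2*p*q + 3*q - 3, LT = p**2.
f_2 = p*q, LT = p*q.

S(f_1,f_2): lcm = p**2*q. S = 1/3*p*q**2 - 1/2*q**2 + 1/2*q.
  leading term p*q**2: subtract (1/3*q)·f_2 from 1/3*p*q**2 - 1/2*q**2 + 1/2*q → -1/2*q**2 + 1/2*q
  leading term q**2: no divisor's leading term divides it; move -1/2*q**2 to the remainder.
  leading term q: no divisor's leading term divides it; move 1/2*q to the remainder.
  remainder -1/2*q**2 + 1/2*q ≠ 0; add k_3 = -1/2*q**2 + 1/2*q to the basis.

S(f_1,k_3): leading monomials are coprime, so the S-polynomial reduces to 0 (Buchberger's first criterion).
S(f_2,k_3): lcm = p*q**2. S = p*q.
  leading term p*q: subtract (1)·f_2 from p*q → 0
  remainder 0.

Every S-polynomial of the final basis reduces to 0, so we have a Gröbner basis.
Inter-reduce: drop elements whose leading term is divisible by another's, tail-reduce, and make monic.
Reduced Gröbner basis: {p**2 - 1/2*q + 1/2, p*q, q**2 - q}.
Label its elements g_1 = p**2 - 1/2*q + 1/2, g_2 = p*q, g_3 = q**2 - q.

Reduce h = 3*p + 3*q - 2 modulo G:
  leading term p: no divisor's leading term divides it; move 3*p to the remainder.
  leading term q: no divisor's leading term divides it; move 3*q to the remainder.
  leading term 1: no divisor's leading term divides it; move -2 to the remainder.
  normal form = 3*p + 3*q - 2.
The normal form is nonzero, so h ∉ I. Since h minus its normal form lies in I, I + (h) = I + (r) where r = 3*p + 3*q - 2; decide whether this ideal is the whole ring.
Run Buchberger on G together with r (pairs among the g_i already reduce to 0 since G is a Gröbner basis):
g_1 = p**2 - 1/2*q + 1/2, LT = p**2.
g_2 = p*q, LT = p*q.
g_3 = q**2 - q, LT = q**2.
r = 3*p + 3*q - 2, LT = p.

S(g_1,g_2): lcm = p**2*q. S = -1/2*q**2 + 1/2*q.
  leading term q**2: subtract (-1/2)·g_3 from -1/2*q**2 + 1/2*q → 0
  remainder 0.

S(g_1,g_3): leading monomials are coprime, so the S-polynomial reduces to 0 (Buchberger's first criterion).
S(g_1,r): lcm = p**2. S = -p*q + 2/3*p - 1/2*q + 1/2.
  leading term p*q: subtract (-1)·g_2 from -p*q + 2/3*p - 1/2*q + 1/2 → 2/3*p - 1/2*q + 1/2
  leading term p: subtract (2/9)·r from 2/3*p - 1/2*q + 1/2 → -7/6*q + 17/18
  leading term q: no divisor's leading term divides it; move -7/6*q to the remainder.
  leading term 1: no divisor's leading term divides it; move 17/18 to the remainder.
  remainder -7/6*q + 17/18 ≠ 0; add m_5 = -7/6*q + 17/18 to the basis.

S(g_2,g_3): lcm = p*q**2. S = p*q.
  leading term p*q: subtract (1)·g_2 from p*q → 0
  remainder 0.

S(g_2,r): lcm = p*q. S = -q**2 + 2/3*q.
  leading term q**2: subtract (-1)·g_3 from -q**2 + 2/3*q → -1/3*q
  leading term q: subtract (2/7)·m_5 from -1/3*q → -17/63
  leading term 1: no divisor's leading term divides it; move -17/63 to the remainder.
  remainder -17/63 ≠ 0; add m_6 = -17/63 to the basis.

S(g_3,r): leading monomials are coprime, so the S-polynomial reduces to 0 (Buchberger's first criterion).
S(g_1,m_5): leading monomials are coprime, so the S-polynomial reduces to 0 (Buchberger's first criterion).
S(g_2,m_5): lcm = p*q. S = 17/21*p.
  leading term p: subtract (17/63)·r from 17/21*p → -17/21*q + 34/63
  leading term q: subtract (34/49)·m_5 from -17/21*q + 34/63 → -17/147
  leading term 1: subtract (3/7)·m_6 from -17/147 → 0
  remainder 0.

S(g_3,m_5): lcm = q**2. S = -4/21*q.
  leading term q: subtract (8/49)·m_5 from -4/21*q → -68/441
  leading term 1: subtract (4/7)·m_6 from -68/441 → 0
  remainder 0.

S(r,m_5): leading monomials are coprime, so the S-polynomial reduces to 0 (Buchberger's first criterion).
S(g_1,m_6): leading monomials are coprime, so the S-polynomial reduces to 0 (Buchberger's first criterion).
S(g_2,m_6): leading monomials are coprime, so the S-polynomial reduces to 0 (Buchberger's first criterion).
S(g_3,m_6): leading monomials are coprime, so the S-polynomial reduces to 0 (Buchberger's first criterion).
S(r,m_6): leading monomials are coprime, so the S-polynomial reduces to 0 (Buchberger's first criterion).
S(m_5,m_6): leading monomials are coprime, so the S-polynomial reduces to 0 (Buchberger's first criterion).
Every S-polynomial of the final basis reduces to 0, so we have a Gröbner basis.
Inter-reduce: drop elements whose leading term is divisible by another's, tail-reduce, and make monic.
Reduced Gröbner basis: {1}.
The reduced Gröbner basis of I + (h) is {1}: the ideal is the whole ring, so the enlarged system has no common solution — adjoining h is inconsistent.

Ideal membership is decidable via reduction modulo a Gröbner basis.

Adjoining 3*p + 3*q - 2 makes the ideal the whole ring: the system is inconsistent.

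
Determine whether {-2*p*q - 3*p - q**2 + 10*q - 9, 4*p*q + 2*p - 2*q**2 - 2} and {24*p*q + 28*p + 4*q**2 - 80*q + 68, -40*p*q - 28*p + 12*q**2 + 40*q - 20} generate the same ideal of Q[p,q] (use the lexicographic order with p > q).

Yes, the ideals are equal.

For a fixed monomial order, each ideal has a unique reduced Gröbner basis; comparing bases decides equality.
Buchberger on the first generating set:
f_1 = -2*p*q - 3*p - q**2 + 10*q - 9, LT = p*q.
f_2 = 4*p*q + 2*p - 2*q**2 - 2, LT = p*q.

S(f_1,f_2): lcm = p*q. S = p + q**2 - 5*q + 5.
  leading term p: no divisor's leading term divides it; move p to the remainder.
  leading term q**2: no divisor's leading term divides it; move q**2 to the remainder.
  leading term q: no divisor's leading term divides it; move -5*q to the remainder.
  leading term 1: no divisor's leading term divides it; move 5 to the remainder.
  remainder p + q**2 - 5*q + 5 ≠ 0; add g_3 = p + q**2 - 5*q + 5 to the basis.

S(f_1,g_3): lcm = p*q. S = 3/2*p - q**3 + 11/2*q**2 - 10*q + 9/2.
  leading term p: subtract (3/2)·g_3 from 3/2*p - q**3 + 11/2*q**2 - 10*q + 9/2 → -q**3 + 4*q**2 - 5/2*q - 3
  leading term q**3: no divisor's leading term divides it; move -q**3 to the remainder.
  leading term q**2: no divisor's leading term divides it; move 4*q**2 to the remainder.
  leading term q: no divisor's leading term divides it; move -5/2*q to the remainder.
  leading term 1: no divisor's leading term divides it; move -3 to the remainder.
  remainder -q**3 + 4*q**2 - 5/2*q - 3 ≠ 0; add g_4 = -q**3 + 4*q**2 - 5/2*q - 3 to the basis.

The other S-polynomials (S(f_2,g_3), S(f_1,g_4), S(f_2,g_4), S(g_3,g_4)) all reduce to 0 modulo the current basis, so we have a Gröbner basis.
Inter-reduce: drop elements whose leading term is divisible by another's, tail-reduce, and make monic.
Reduced Gröbner basis: {p + q**2 - 5*q + 5, q**3 - 4*q**2 + 5/2*q + 3}.

Buchberger on the second generating set:
h_1 = 24*p*q + 28*p + 4*q**2 - 80*q + 68, LT = p*q.
h_2 = -40*p*q - 28*p + 12*q**2 + 40*q - 20, LT = p*q.

S(h_1,h_2): lcm = p*q. S = 7/15*p + 7/15*q**2 - 7/3*q + 7/3.
  leading term p: no divisor's leading term divides it; move 7/15*p to the remainder.
  leading term q**2: no divisor's leading term divides it; move 7/15*q**2 to the remainder.
  leading term q: no divisor's leading term divides it; move -7/3*q to the remainder.
  leading term 1: no divisor's leading term divides it; move 7/3 to the remainder.
  remainder 7/15*p + 7/15*q**2 - 7/3*q + 7/3 ≠ 0; add k_3 = 7/15*p + 7/15*q**2 - 7/3*q + 7/3 to the basis.

S(h_1,k_3): lcm = p*q. S = 7/6*p - q**3 + 31/6*q**2 - 25/3*q + 17/6.
  leading term p: subtract (5/2)·k_3 from 7/6*p - q**3 + 31/6*q**2 - 25/3*q + 17/6 → -q**3 + 4*q**2 - 5/2*q - 3
  leading term q**3: no divisor's leading term divides it; move -q**3 to the remainder.
  leading term q**2: no divisor's leading term divides it; move 4*q**2 to the remainder.
  leading term q: no divisor's leading term divides it; move -5/2*q to the remainder.
  leading term 1: no divisor's leading term divides it; move -3 to the remainder.
  remainder -q**3 + 4*q**2 - 5/2*q - 3 ≠ 0; add k_4 = -q**3 + 4*q**2 - 5/2*q - 3 to the basis.

The other S-polynomials (S(h_2,k_3), S(h_1,k_4), S(h_2,k_4), S(k_3,k_4)) all reduce to 0 modulo the current basis, so we have a Gröbner basis.
Inter-reduce: drop elements whose leading term is divisible by another's, tail-reduce, and make monic.
Reduced Gröbner basis: {p + q**2 - 5*q + 5, q**3 - 4*q**2 + 5/2*q + 3}.

The two bases agree; hence the ideals are identical.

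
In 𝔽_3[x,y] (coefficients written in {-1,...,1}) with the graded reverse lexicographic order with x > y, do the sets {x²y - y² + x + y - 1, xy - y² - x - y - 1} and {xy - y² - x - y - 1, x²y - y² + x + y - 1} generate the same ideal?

Two ideals are equal iff their reduced Gröbner bases coincide (the reduced basis is unique for a fixed ordering).
Buchberger on the first generating set:
f_1 = x²y - y² + x + y - 1, LT = x²y.
f_2 = xy - y² - x - y - 1, LT = xy.

S(f_1,f_2): lcm = x²y. S = xy² + x² + xy - y² - x + y - 1.
  reduce S modulo (f_1, f_2):
  remainder y³ + x² - y² + x + y + 1 ≠ 0; add g_3 = y³ + x² - y² + x + y + 1 to the basis.

S(f_1,g_3): lcm = x²y³. S = -x⁴ + x²y² - y⁴ - x³ - x²y + xy² + y³ - x² - y².
  reduce S modulo (f_1, f_2, g_3):
  remainder -x⁴ - x³ - x - y - 1 ≠ 0; add g_4 = -x⁴ - x³ - x - y - 1 to the basis.

S(f_2,g_3): lcm = xy³. S = -y⁴ - x³ - y³ - x² - xy - y² - x.
  reduce S modulo (f_1, f_2, g_3, g_4):
  remainder -x³ + x² - y² - y ≠ 0; add g_5 = -x³ + x² - y² - y to the basis.

The other S-polynomials (S(f_1,g_4), S(f_2,g_4), S(g_3,g_4), S(f_1,g_5), S(f_2,g_5), S(g_3,g_5), S(g_4,g_5)) all reduce to 0 modulo the current basis, so we have a Gröbner basis.
Inter-reduce: drop elements whose leading term is divisible by another's, tail-reduce, and make monic.
Reduced Gröbner basis: {x³ - x² + y² + y, y³ + x² - y² + x + y + 1, xy - y² - x - y - 1}.

Buchberger on the second generating set:
h_1 = xy - y² - x - y - 1, LT = xy.
h_2 = x²y - y² + x + y - 1, LT = x²y.

S(h_1,h_2): lcm = x²y. S = -xy² - x² - xy + y² + x - y + 1.
  reduce S modulo (h_1, h_2):
  remainder -y³ - x² + y² - x - y - 1 ≠ 0; add k_3 = -y³ - x² + y² - x - y - 1 to the basis.

S(h_1,k_3): lcm = xy³. S = -y⁴ - x³ - y³ - x² - xy - y² - x.
  reduce S modulo (h_1, h_2, k_3):
  remainder -x³ + x² - y² - y ≠ 0; add k_4 = -x³ + x² - y² - y to the basis.

The other S-polynomials (S(h_2,k_3), S(h_1,k_4), S(h_2,k_4), S(k_3,k_4)) all reduce to 0 modulo the current basis, so we have a Gröbner basis.
Inter-reduce: drop elements whose leading term is divisible by another's, tail-reduce, and make monic.
Reduced Gröbner basis: {x³ - x² + y² + y, y³ + x² - y² + x + y + 1, xy - y² - x - y - 1}.

The two bases agree; hence the ideals are identical.
The choice of monomial ordering does not affect the verdict — as long as both bases are computed under the same ordering, their equality decides ideal equality.

Yes, the ideals are equal.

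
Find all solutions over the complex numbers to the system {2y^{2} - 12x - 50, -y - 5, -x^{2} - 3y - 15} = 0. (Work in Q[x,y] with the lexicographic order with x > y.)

{(0, -5)}

Compute a lex Gröbner basis by Buchberger's algorithm.
f_1 = -12x + 2y^{2} - 50, LT = x.
f_2 = -y - 5, LT = y.
f_3 = -x^{2} - 3y - 15, LT = x^{2}.

The S-polynomials (S(f_1,f_2), S(f_1,f_3), S(f_2,f_3)) all reduce to 0 modulo the current basis, so we have a Gröbner basis.
Inter-reduce: drop elements whose leading term is divisible by another's, tail-reduce, and make monic.
Reduced Gröbner basis: {x, y + 5}.

From the last basis element, y + 5 = 0, so y takes values in {-5}. Each choice, substituted upward through the basis, yields the corresponding point(s) of the solution set.
  y = -5: the earlier basis element becomes x = 0, giving x = 0 — point (0, -5).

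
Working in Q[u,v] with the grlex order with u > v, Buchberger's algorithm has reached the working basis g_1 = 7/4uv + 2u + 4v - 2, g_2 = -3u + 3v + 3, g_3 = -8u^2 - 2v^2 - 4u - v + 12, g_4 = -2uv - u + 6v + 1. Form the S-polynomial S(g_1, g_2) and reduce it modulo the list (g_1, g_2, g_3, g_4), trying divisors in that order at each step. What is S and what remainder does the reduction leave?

S(g_1, g_2) = v^2 + 8/7u + 23/7v - 8/7; remainder on division = v^2 + 31/7v.

lcm(LM(g_1), LM(g_2)) = uv.
S = (lcm/LT(g_1))·g_1 − (lcm/LT(g_2))·g_2 = v^2 + 8/7u + 23/7v - 8/7.
Reduce S modulo (g_1, g_2, g_3, g_4) in that order:
  leading term v^2: no divisor's leading term divides it; move v^2 to the remainder.
  leading term u: subtract (-8/21)·g_2 from 8/7u + 23/7v - 8/7 → 31/7v
  leading term v: no divisor's leading term divides it; move 31/7v to the remainder.
The remainder v^2 + 31/7v is nonzero, so it would be added as the next basis element.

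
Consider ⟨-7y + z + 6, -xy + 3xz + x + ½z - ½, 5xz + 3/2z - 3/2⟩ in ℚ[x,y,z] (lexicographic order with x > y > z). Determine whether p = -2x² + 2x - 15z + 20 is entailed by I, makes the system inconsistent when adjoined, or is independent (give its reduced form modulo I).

Adjoining -2x² + 2x - 15z + 20 makes the ideal the whole ring: the system is inconsistent.

First compute the reduced Gröbner basis of I by Buchberger's algorithm.
f_1 = -7y + z + 6, LT = y.
f_2 = -xy + 3xz + x + ½z - ½, LT = xy.
f_3 = 5xz + 3/2z - 3/2, LT = xz.

S(f_1,f_2): lcm = xy. S = 20/7xz + 1/7x + ½z - ½.
  leading term xz: subtract (4/7)·f_3 from 20/7xz + 1/7x + ½z - ½ → 1/7x - 5/14z + 5/14
  leading term x: no divisor's leading term divides it; move 1/7x to the remainder.
  leading term z: no divisor's leading term divides it; move -5/14z to the remainder.
  leading term 1: no divisor's leading term divides it; move 5/14 to the remainder.
  remainder 1/7x - 5/14z + 5/14 ≠ 0; add h_4 = 1/7x - 5/14z + 5/14 to the basis.

S(f_2,f_3): lcm = xyz. S = -3xz² - xz - 3/10yz + 3/10y - ½z² + ½z.
  leading term xz²: subtract (-⅗z)·f_3 from -3xz² - xz - 3/10yz + 3/10y - ½z² + ½z → -xz - 3/10yz + 3/10y + ⅖z² - ⅖z
  leading term xz: subtract (-⅕)·f_3 from -xz - 3/10yz + 3/10y + ⅖z² - ⅖z → -3/10yz + 3/10y + ⅖z² - 1/10z - 3/10
  leading term yz: subtract (3/70z)·f_1 from -3/10yz + 3/10y + ⅖z² - 1/10z - 3/10 → 3/10y + 5/14z² - 5/14z - 3/10
  leading term y: subtract (-3/70)·f_1 from 3/10y + 5/14z² - 5/14z - 3/10 → 5/14z² - 11/35z - 3/70
  leading term z²: no divisor's leading term divides it; move 5/14z² to the remainder.
  leading term z: no divisor's leading term divides it; move -11/35z to the remainder.
  leading term 1: no divisor's leading term divides it; move -3/70 to the remainder.
  remainder 5/14z² - 11/35z - 3/70 ≠ 0; add h_5 = 5/14z² - 11/35z - 3/70 to the basis.

The other S-polynomials (S(f_1,f_3), S(f_1,h_4), S(f_2,h_4), S(f_3,h_4), S(f_1,h_5), S(f_2,h_5), S(f_3,h_5), S(h_4,h_5)) all reduce to 0 modulo the current basis, so we have a Gröbner basis.
Inter-reduce: drop elements whose leading term is divisible by another's, tail-reduce, and make monic.
Reduced Gröbner basis: {x - 5/2z + 5/2, y - 1/7z - 6/7, z² - 22/25z - 3/25}.
Label its elements g_1 = x - 5/2z + 5/2, g_2 = y - 1/7z - 6/7, g_3 = z² - 22/25z - 3/25.

Reduce p = -2x² + 2x - 15z + 20 modulo G:
  leading term x²: subtract (-2x)·g_1 from -2x² + 2x - 15z + 20 → -5xz + 7x - 15z + 20
  leading term xz: subtract (-5z)·g_1 from -5xz + 7x - 15z + 20 → 7x - 25/2z² - 5/2z + 20
  leading term x: subtract (7)·g_1 from 7x - 25/2z² - 5/2z + 20 → -25/2z² + 15z + 5/2
  leading term z²: subtract (-25/2)·g_3 from -25/2z² + 15z + 5/2 → 4z + 1
  leading term z: no divisor's leading term divides it; move 4z to the remainder.
  leading term 1: no divisor's leading term divides it; move 1 to the remainder.
  normal form = 4z + 1.
The normal form is nonzero, so p ∉ I. Since p minus its normal form lies in I, I + (p) = I + (r) where r = 4z + 1; decide whether this ideal is the whole ring.
Run Buchberger on G together with r (pairs among the g_i already reduce to 0 since G is a Gröbner basis):
g_1 = x - 5/2z + 5/2, LT = x.
g_2 = y - 1/7z - 6/7, LT = y.
g_3 = z² - 22/25z - 3/25, LT = z².
r = 4z + 1, LT = z.

S(g_3,r): lcm = z². S = -113/100z - 3/25.
  leading term z: subtract (-113/400)·r from -113/100z - 3/25 → 13/80
  leading term 1: no divisor's leading term divides it; move 13/80 to the remainder.
  remainder 13/80 ≠ 0; add m_5 = 13/80 to the basis.

The other S-polynomials (S(g_1,g_2), S(g_1,g_3), S(g_1,r), S(g_2,g_3), S(g_2,r), S(g_1,m_5), S(g_2,m_5), S(g_3,m_5), S(r,m_5)) all reduce to 0 modulo the current basis, so we have a Gröbner basis.
Inter-reduce: drop elements whose leading term is divisible by another's, tail-reduce, and make monic.
Reduced Gröbner basis: {1}.
The reduced Gröbner basis of I + (p) is {1}: the ideal is the whole ring, so the enlarged system has no common solution — adjoining p is inconsistent.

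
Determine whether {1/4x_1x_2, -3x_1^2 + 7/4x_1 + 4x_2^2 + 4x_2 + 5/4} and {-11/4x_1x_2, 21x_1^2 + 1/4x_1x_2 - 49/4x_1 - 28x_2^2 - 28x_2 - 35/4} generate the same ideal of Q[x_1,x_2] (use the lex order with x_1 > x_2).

Yes, the ideals are equal.

Two ideals are equal iff their reduced Gröbner bases coincide (the reduced basis is unique for a fixed ordering).
Buchberger on the first generating set:
f_1 = 1/4x_1x_2, LT = x_1x_2.
f_2 = -3x_1^2 + 7/4x_1 + 4x_2^2 + 4x_2 + 5/4, LT = x_1^2.

S(f_1,f_2): lcm = x_1^2x_2. S = 7/12x_1x_2 + 4/3x_2^3 + 4/3x_2^2 + 5/12x_2.
  leading term x_1x_2: subtract (7/3)·f_1 from 7/12x_1x_2 + 4/3x_2^3 + 4/3x_2^2 + 5/12x_2 → 4/3x_2^3 + 4/3x_2^2 + 5/12x_2
  leading term x_2^3: no divisor's leading term divides it; move 4/3x_2^3 to the remainder.
  leading term x_2^2: no divisor's leading term divides it; move 4/3x_2^2 to the remainder.
  leading term x_2: no divisor's leading term divides it; move 5/12x_2 to the remainder.
  remainder 4/3x_2^3 + 4/3x_2^2 + 5/12x_2 ≠ 0; add g_3 = 4/3x_2^3 + 4/3x_2^2 + 5/12x_2 to the basis.

The other S-polynomials (S(f_1,g_3), S(f_2,g_3)) all reduce to 0 modulo the current basis, so we have a Gröbner basis.
Inter-reduce: drop elements whose leading term is divisible by another's, tail-reduce, and make monic.
Reduced Gröbner basis: {x_1^2 - 7/12x_1 - 4/3x_2^2 - 4/3x_2 - 5/12, x_1x_2, x_2^3 + x_2^2 + 5/16x_2}.

Buchberger on the second generating set:
h_1 = -11/4x_1x_2, LT = x_1x_2.
h_2 = 21x_1^2 + 1/4x_1x_2 - 49/4x_1 - 28x_2^2 - 28x_2 - 35/4, LT = x_1^2.

S(h_1,h_2): lcm = x_1^2x_2. S = -1/84x_1x_2^2 + 7/12x_1x_2 + 4/3x_2^3 + 4/3x_2^2 + 5/12x_2.
  leading term x_1x_2^2: subtract (1/231x_2)·h_1 from -1/84x_1x_2^2 + 7/12x_1x_2 + 4/3x_2^3 + 4/3x_2^2 + 5/12x_2 → 7/12x_1x_2 + 4/3x_2^3 + 4/3x_2^2 + 5/12x_2
  leading term x_1x_2: subtract (-7/33)·h_1 from 7/12x_1x_2 + 4/3x_2^3 + 4/3x_2^2 + 5/12x_2 → 4/3x_2^3 + 4/3x_2^2 + 5/12x_2
  leading term x_2^3: no divisor's leading term divides it; move 4/3x_2^3 to the remainder.
  leading term x_2^2: no divisor's leading term divides it; move 4/3x_2^2 to the remainder.
  leading term x_2: no divisor's leading term divides it; move 5/12x_2 to the remainder.
  remainder 4/3x_2^3 + 4/3x_2^2 + 5/12x_2 ≠ 0; add k_3 = 4/3x_2^3 + 4/3x_2^2 + 5/12x_2 to the basis.

The other S-polynomials (S(h_1,k_3), S(h_2,k_3)) all reduce to 0 modulo the current basis, so we have a Gröbner basis.
Inter-reduce: drop elements whose leading term is divisible by another's, tail-reduce, and make monic.
Reduced Gröbner basis: {x_1^2 - 7/12x_1 - 4/3x_2^2 - 4/3x_2 - 5/12, x_1x_2, x_2^3 + x_2^2 + 5/16x_2}.

Same reduced basis, so the two generating sets span the same ideal.
The same test decides containment: I ⊆ J iff every generator of I reduces to 0 modulo a Gröbner basis of J.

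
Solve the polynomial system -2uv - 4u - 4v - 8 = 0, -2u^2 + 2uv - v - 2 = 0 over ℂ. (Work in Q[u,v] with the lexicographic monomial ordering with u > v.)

{(-2, -2), (0, -2)}

Compute a lex Gröbner basis by Buchberger's algorithm.
f_1 = -2uv - 4u - 4v - 8, LT = uv.
f_2 = -2u^2 + 2uv - v - 2, LT = u^2.

S(f_1,f_2): lcm = u^2v. S = 2u^2 + uv^2 + 2uv + 4u - 1/2v^2 - v.
  leading term u^2: subtract (-1)·f_2 from 2u^2 + uv^2 + 2uv + 4u - 1/2v^2 - v → uv^2 + 4uv + 4u - 1/2v^2 - 2v - 2
  leading term uv^2: subtract (-1/2v)·f_1 from uv^2 + 4uv + 4u - 1/2v^2 - 2v - 2 → 2uv + 4u - 5/2v^2 - 6v - 2
  leading term uv: subtract (-1)·f_1 from 2uv + 4u - 5/2v^2 - 6v - 2 → -5/2v^2 - 10v - 10
  leading term v^2: no divisor's leading term divides it; move -5/2v^2 to the remainder.
  leading term v: no divisor's leading term divides it; move -10v to the remainder.
  leading term 1: no divisor's leading term divides it; move -10 to the remainder.
  remainder -5/2v^2 - 10v - 10 ≠ 0; add h_3 = -5/2v^2 - 10v - 10 to the basis.

S(f_1,h_3): lcm = uv^2. S = -2uv - 4u + 2v^2 + 4v.
  leading term uv: subtract (1)·f_1 from -2uv - 4u + 2v^2 + 4v → 2v^2 + 8v + 8
  leading term v^2: subtract (-4/5)·h_3 from 2v^2 + 8v + 8 → 0
  remainder 0.

S(f_2,h_3): leading monomials are coprime, so the S-polynomial reduces to 0 (Buchberger's first criterion).
Every S-polynomial of the final basis reduces to 0, so we have a Gröbner basis.
Inter-reduce: drop elements whose leading term is divisible by another's, tail-reduce, and make monic.
Reduced Gröbner basis: {u^2 + 2u + 5/2v + 5, uv + 2u + 2v + 4, v^2 + 4v + 4}.

A lex Gröbner basis eliminates variables successively. Here v^2 + 4v + 4 depends only on v, with roots {-2}; lifting each root through the earlier basis elements recovers the full solutions.
  v = -2: the earlier basis element becomes u^2 + 2u = 0, giving u = -2, 0 — points (-2, -2), (0, -2).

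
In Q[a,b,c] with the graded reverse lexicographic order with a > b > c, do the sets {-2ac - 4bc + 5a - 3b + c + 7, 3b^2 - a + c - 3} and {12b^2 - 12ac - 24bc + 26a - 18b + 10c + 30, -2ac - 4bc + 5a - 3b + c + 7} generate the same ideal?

Yes, the ideals are equal.

Two ideals are equal iff their reduced Gröbner bases coincide (the reduced basis is unique for a fixed ordering).
Buchberger on the first generating set:
f_1 = -2ac - 4bc + 5a - 3b + c + 7, LT = ac.
f_2 = 3b^2 - a + c - 3, LT = b^2.

The S-polynomials (S(f_1,f_2)) all reduce to 0 modulo the current basis, so we have a Gröbner basis.
Inter-reduce: drop elements whose leading term is divisible by another's, tail-reduce, and make monic.
Reduced Gröbner basis: {b^2 - 1/3a + 1/3c - 1, ac + 2bc - 5/2a + 3/2b - 1/2c - 7/2}.

Buchberger on the second generating set:
h_1 = 12b^2 - 12ac - 24bc + 26a - 18b + 10c + 30, LT = b^2.
h_2 = -2ac - 4bc + 5a - 3b + c + 7, LT = ac.

The S-polynomials (S(h_1,h_2)) all reduce to 0 modulo the current basis, so we have a Gröbner basis.
Inter-reduce: drop elements whose leading term is divisible by another's, tail-reduce, and make monic.
Reduced Gröbner basis: {b^2 - 1/3a + 1/3c - 1, ac + 2bc - 5/2a + 3/2b - 1/2c - 7/2}.

Same reduced basis, so the two generating sets span the same ideal.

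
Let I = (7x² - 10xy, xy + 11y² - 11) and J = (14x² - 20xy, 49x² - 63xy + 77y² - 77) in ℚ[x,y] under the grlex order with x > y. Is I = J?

Equality of ideals is decidable: compute both reduced Gröbner bases (unique for the ordering) and check whether they agree.
Buchberger on the first generating set:
f_1 = 7x² - 10xy, LT = x².
f_2 = xy + 11y² - 11, LT = xy.

S(f_1,f_2): lcm = x²y. S = -87/7xy² + 11x.
  leading term xy²: subtract (-87/7y)·f_2 from -87/7xy² + 11x → 957/7y³ + 11x - 957/7y
  leading term y³: no divisor's leading term divides it; move 957/7y³ to the remainder.
  leading term x: no divisor's leading term divides it; move 11x to the remainder.
  leading term y: no divisor's leading term divides it; move -957/7y to the remainder.
  remainder 957/7y³ + 11x - 957/7y ≠ 0; add g_3 = 957/7y³ + 11x - 957/7y to the basis.

S(f_1,g_3): leading monomials are coprime, so the S-polynomial reduces to 0 (Buchberger's first criterion).
S(f_2,g_3): lcm = xy³. S = 11y⁴ - 7/87x² + xy - 11y².
  leading term y⁴: subtract (7/87y)·g_3 from 11y⁴ - 7/87x² + xy - 11y² → -7/87x² + 10/87xy
  leading term x²: subtract (-1/87)·f_1 from -7/87x² + 10/87xy → 0
  remainder 0.

Every S-polynomial of the final basis reduces to 0, so we have a Gröbner basis.
Inter-reduce: drop elements whose leading term is divisible by another's, tail-reduce, and make monic.
Reduced Gröbner basis: {y³ + 7/87x - y, x² + 110/7y² - 110/7, xy + 11y² - 11}.

Buchberger on the second generating set:
h_1 = 14x² - 20xy, LT = x².
h_2 = 49x² - 63xy + 77y² - 77, LT = x².

S(h_1,h_2): lcm = x². S = -1/7xy - 11/7y² + 11/7.
  leading term xy: no divisor's leading term divides it; move -1/7xy to the remainder.
  leading term y²: no divisor's leading term divides it; move -11/7y² to the remainder.
  leading term 1: no divisor's leading term divides it; move 11/7 to the remainder.
  remainder -1/7xy - 11/7y² + 11/7 ≠ 0; add k_3 = -1/7xy - 11/7y² + 11/7 to the basis.

S(h_1,k_3): lcm = x²y. S = -87/7xy² + 11x.
  leading term xy²: subtract (87y)·k_3 from -87/7xy² + 11x → 957/7y³ + 11x - 957/7y
  leading term y³: no divisor's leading term divides it; move 957/7y³ to the remainder.
  leading term x: no divisor's leading term divides it; move 11x to the remainder.
  leading term y: no divisor's leading term divides it; move -957/7y to the remainder.
  remainder 957/7y³ + 11x - 957/7y ≠ 0; add k_4 = 957/7y³ + 11x - 957/7y to the basis.

S(h_2,k_3): lcm = x²y. S = -86/7xy² + 11/7y³ + 11x - 11/7y.
  leading term xy²: subtract (86y)·k_3 from -86/7xy² + 11/7y³ + 11x - 11/7y → 957/7y³ + 11x - 957/7y
  leading term y³: subtract (1)·k_4 from 957/7y³ + 11x - 957/7y → 0
  remainder 0.

S(h_1,k_4): leading monomials are coprime, so the S-polynomial reduces to 0 (Buchberger's first criterion).
S(h_2,k_4): leading monomials are coprime, so the S-polynomial reduces to 0 (Buchberger's first criterion).
S(k_3,k_4): lcm = xy³. S = 11y⁴ - 7/87x² + xy - 11y².
  leading term y⁴: subtract (7/87y)·k_4 from 11y⁴ - 7/87x² + xy - 11y² → -7/87x² + 10/87xy
  leading term x²: subtract (-1/174)·h_1 from -7/87x² + 10/87xy → 0
  remainder 0.

Every S-polynomial of the final basis reduces to 0, so we have a Gröbner basis.
Inter-reduce: drop elements whose leading term is divisible by another's, tail-reduce, and make monic.
Reduced Gröbner basis: {y³ + 7/87x - y, x² + 110/7y² - 110/7, xy + 11y² - 11}.

These coincide, so the ideals are equal.
The choice of monomial ordering does not affect the verdict — as long as both bases are computed under the same ordering, their equality decides ideal equality.

Yes, the ideals are equal.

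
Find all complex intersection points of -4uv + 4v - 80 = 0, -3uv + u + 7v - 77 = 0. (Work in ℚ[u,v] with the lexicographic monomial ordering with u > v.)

Compute a lex Gröbner basis by Buchberger's algorithm.
f_1 = -4uv + 4v - 80, LT = uv.
f_2 = -3uv + u + 7v - 77, LT = uv.

S(f_1,f_2): lcm = uv. S = ⅓u + 4/3v - 17/3.
  reduce S modulo (f_1, f_2):
  remainder ⅓u + 4/3v - 17/3 ≠ 0; add h_3 = ⅓u + 4/3v - 17/3 to the basis.

S(f_1,h_3): lcm = uv. S = -4v² + 16v + 20.
  reduce S modulo (f_1, f_2, h_3):
  remainder -4v² + 16v + 20 ≠ 0; add h_4 = -4v² + 16v + 20 to the basis.

The other S-polynomials (S(f_2,h_3), S(f_1,h_4), S(f_2,h_4), S(h_3,h_4)) all reduce to 0 modulo the current basis, so we have a Gröbner basis.
Inter-reduce: drop elements whose leading term is divisible by another's, tail-reduce, and make monic.
Reduced Gröbner basis: {u + 4v - 17, v² - 4v - 5}.

From the last basis element, v² - 4v - 5 = 0, so v takes values in {-1, 5}. Each choice, substituted upward through the basis, yields the corresponding point(s) of the solution set.
  v = -1: the earlier basis element becomes u - 21 = 0, giving u = 21 — point (21, -1).
  v = 5: the earlier basis element becomes u + 3 = 0, giving u = -3 — point (-3, 5).
Zero-dimensionality of the ideal guarantees finitely many solutions over ℂ.

{(21, -1), (-3, 5)}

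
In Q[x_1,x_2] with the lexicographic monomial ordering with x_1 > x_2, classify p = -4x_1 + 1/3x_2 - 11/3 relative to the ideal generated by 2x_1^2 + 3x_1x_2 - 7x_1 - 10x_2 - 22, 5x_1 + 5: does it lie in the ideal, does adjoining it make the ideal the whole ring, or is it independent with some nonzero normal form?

-4x_1 + 1/3x_2 - 11/3 lies in I (it reduces to 0).

First compute the reduced Gröbner basis of I by Buchberger's algorithm.
f_1 = 2x_1^2 + 3x_1x_2 - 7x_1 - 10x_2 - 22, LT = x_1^2.
f_2 = 5x_1 + 5, LT = x_1.

S(f_1,f_2): lcm = x_1^2. S = 3/2x_1x_2 - 9/2x_1 - 5x_2 - 11.
  leading term x_1x_2: subtract (3/10x_2)·f_2 from 3/2x_1x_2 - 9/2x_1 - 5x_2 - 11 → -9/2x_1 - 13/2x_2 - 11
  leading term x_1: subtract (-9/10)·f_2 from -9/2x_1 - 13/2x_2 - 11 → -13/2x_2 - 13/2
  leading term x_2: no divisor's leading term divides it; move -13/2x_2 to the remainder.
  leading term 1: no divisor's leading term divides it; move -13/2 to the remainder.
  remainder -13/2x_2 - 13/2 ≠ 0; add h_3 = -13/2x_2 - 13/2 to the basis.

The other S-polynomials (S(f_1,h_3), S(f_2,h_3)) all reduce to 0 modulo the current basis, so we have a Gröbner basis.
Inter-reduce: drop elements whose leading term is divisible by another's, tail-reduce, and make monic.
Reduced Gröbner basis: {x_1 + 1, x_2 + 1}.
Label its elements g_1 = x_1 + 1, g_2 = x_2 + 1.

Reduce p = -4x_1 + 1/3x_2 - 11/3 modulo G:
  leading term x_1: subtract (-4)·g_1 from -4x_1 + 1/3x_2 - 11/3 → 1/3x_2 + 1/3
  leading term x_2: subtract (1/3)·g_2 from 1/3x_2 + 1/3 → 0
  normal form = 0.
Since the normal form is 0, p ∈ I.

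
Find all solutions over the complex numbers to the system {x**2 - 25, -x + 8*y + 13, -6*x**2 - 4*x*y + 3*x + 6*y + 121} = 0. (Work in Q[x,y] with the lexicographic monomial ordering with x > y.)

Compute a lex Gröbner basis by Buchberger's algorithm.
f_1 = x**2 - 25, LT = x**2.
f_2 = -x + 8*y + 13, LT = x.
f_3 = -6*x**2 - 4*x*y + 3*x + 6*y + 121, LT = x**2.

S(f_1,f_2): lcm = x**2. S = 8*x*y + 13*x - 25.
  reduce S modulo (f_1, f_2, f_3):
  remainder 64*y**2 + 208*y + 144 ≠ 0; add h_4 = 64*y**2 + 208*y + 144 to the basis.

S(f_1,f_3): lcm = x**2. S = -2/3*x*y + 1/2*x + y - 29/6.
  reduce S modulo (f_1, f_2, f_3, h_4):
  remainder 41/3*y + 41/3 ≠ 0; add h_5 = 41/3*y + 41/3 to the basis.

The other S-polynomials (S(f_2,f_3), S(f_1,h_4), S(f_2,h_4), S(f_3,h_4), S(f_1,h_5), S(f_2,h_5), S(f_3,h_5), S(h_4,h_5)) all reduce to 0 modulo the current basis, so we have a Gröbner basis.
Inter-reduce: drop elements whose leading term is divisible by another's, tail-reduce, and make monic.
Reduced Gröbner basis: {x - 5, y + 1}.

From the last basis element, y + 1 = 0, so y takes values in {-1}. Each choice, substituted upward through the basis, yields the corresponding point(s) of the solution set.
  y = -1: the earlier basis element becomes x - 5 = 0, giving x = 5 — point (5, -1).

{(5, -1)}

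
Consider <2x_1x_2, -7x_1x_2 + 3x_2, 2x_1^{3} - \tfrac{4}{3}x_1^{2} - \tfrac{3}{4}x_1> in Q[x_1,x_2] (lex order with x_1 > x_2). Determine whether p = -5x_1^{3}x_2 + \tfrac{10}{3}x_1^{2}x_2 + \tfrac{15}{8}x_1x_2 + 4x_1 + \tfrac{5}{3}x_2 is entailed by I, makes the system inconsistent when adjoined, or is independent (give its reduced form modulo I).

First compute the reduced Gröbner basis of I by Buchberger's algorithm.
f_1 = 2x_1x_2, LT = x_1x_2.
f_2 = -7x_1x_2 + 3x_2, LT = x_1x_2.
f_3 = 2x_1^{3} - \tfrac{4}{3}x_1^{2} - \tfrac{3}{4}x_1, LT = x_1^{3}.

S(f_1,f_2): lcm = x_1x_2. S = \tfrac{3}{7}x_2.
  leading term x_2: no divisor's leading term divides it; move \tfrac{3}{7}x_2 to the remainder.
  remainder \tfrac{3}{7}x_2 ≠ 0; add h_4 = \tfrac{3}{7}x_2 to the basis.

S(f_1,f_3): lcm = x_1^{3}x_2. S = \tfrac{2}{3}x_1^{2}x_2 + \tfrac{3}{8}x_1x_2.
  leading term x_1^{2}x_2: subtract (\tfrac{1}{3}x_1)·f_1 from \tfrac{2}{3}x_1^{2}x_2 + \tfrac{3}{8}x_1x_2 → \tfrac{3}{8}x_1x_2
  leading term x_1x_2: subtract (\tfrac{3}{16})·f_1 from \tfrac{3}{8}x_1x_2 → 0
  remainder 0.

S(f_2,f_3): lcm = x_1^{3}x_2. S = \tfrac{5}{21}x_1^{2}x_2 + \tfrac{3}{8}x_1x_2.
  leading term x_1^{2}x_2: subtract (\tfrac{5}{42}x_1)·f_1 from \tfrac{5}{21}x_1^{2}x_2 + \tfrac{3}{8}x_1x_2 → \tfrac{3}{8}x_1x_2
  leading term x_1x_2: subtract (\tfrac{3}{16})·f_1 from \tfrac{3}{8}x_1x_2 → 0
  remainder 0.

S(f_1,h_4): lcm = x_1x_2. S = 0.
  remainder 0.

S(f_2,h_4): lcm = x_1x_2. S = -\tfrac{3}{7}x_2.
  leading term x_2: subtract (-1)·h_4 from -\tfrac{3}{7}x_2 → 0
  remainder 0.

S(f_3,h_4): leading monomials are coprime, so the S-polynomial reduces to 0 (Buchberger's first criterion).
Every S-polynomial of the final basis reduces to 0, so we have a Gröbner basis.
Inter-reduce: drop elements whose leading term is divisible by another's, tail-reduce, and make monic.
Reduced Gröbner basis: {x_1^{3} - \tfrac{2}{3}x_1^{2} - \tfrac{3}{8}x_1, x_2}.
Label its elements g_1 = x_1^{3} - \tfrac{2}{3}x_1^{2} - \tfrac{3}{8}x_1, g_2 = x_2.

Reduce p = -5x_1^{3}x_2 + \tfrac{10}{3}x_1^{2}x_2 + \tfrac{15}{8}x_1x_2 + 4x_1 + \tfrac{5}{3}x_2 modulo G:
  leading term x_1^{3}x_2: subtract (-5x_2)·g_1 from -5x_1^{3}x_2 + \tfrac{10}{3}x_1^{2}x_2 + \tfrac{15}{8}x_1x_2 + 4x_1 + \tfrac{5}{3}x_2 → 4x_1 + \tfrac{5}{3}x_2
  leading term x_1: no divisor's leading term divides it; move 4x_1 to the remainder.
  leading term x_2: subtract (\tfrac{5}{3})·g_2 from \tfrac{5}{3}x_2 → 0
  normal form = 4x_1.
The normal form is nonzero, so p ∉ I. Since p minus its normal form lies in I, I + (p) = I + (r) where r = 4x_1; decide whether this ideal is the whole ring.
Run Buchberger on G together with r (pairs among the g_i already reduce to 0 since G is a Gröbner basis):
g_1 = x_1^{3} - \tfrac{2}{3}x_1^{2} - \tfrac{3}{8}x_1, LT = x_1^{3}.
g_2 = x_2, LT = x_2.
r = 4x_1, LT = x_1.

S(g_1,g_2): leading monomials are coprime, so the S-polynomial reduces to 0 (Buchberger's first criterion).
S(g_1,r): lcm = x_1^{3}. S = -\tfrac{2}{3}x_1^{2} - \tfrac{3}{8}x_1.
  leading term x_1^{2}: subtract (-\tfrac{1}{6}x_1)·r from -\tfrac{2}{3}x_1^{2} - \tfrac{3}{8}x_1 → -\tfrac{3}{8}x_1
  leading term x_1: subtract (-\tfrac{3}{32})·r from -\tfrac{3}{8}x_1 → 0
  remainder 0.

S(g_2,r): leading monomials are coprime, so the S-polynomial reduces to 0 (Buchberger's first criterion).
Every S-polynomial of the final basis reduces to 0, so we have a Gröbner basis.
Inter-reduce: drop elements whose leading term is divisible by another's, tail-reduce, and make monic.
Reduced Gröbner basis: {x_1, x_2}.
The reduced Gröbner basis of I + (p) is {x_1, x_2} ≠ {1}, a proper ideal, so the enlarged system stays consistent: p is independent of I, with normal form 4x_1.

-5x_1^{3}x_2 + \tfrac{10}{3}x_1^{2}x_2 + \tfrac{15}{8}x_1x_2 + 4x_1 + \tfrac{5}{3}x_2 is independent of I; its normal form modulo I is 4x_1.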